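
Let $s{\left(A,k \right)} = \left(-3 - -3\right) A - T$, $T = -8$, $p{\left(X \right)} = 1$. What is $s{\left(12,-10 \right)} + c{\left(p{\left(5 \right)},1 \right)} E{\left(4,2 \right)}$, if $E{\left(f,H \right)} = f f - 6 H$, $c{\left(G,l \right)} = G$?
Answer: $12$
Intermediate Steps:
$E{\left(f,H \right)} = f^{2} - 6 H$
$s{\left(A,k \right)} = 8$ ($s{\left(A,k \right)} = \left(-3 - -3\right) A - -8 = \left(-3 + 3\right) A + 8 = 0 A + 8 = 0 + 8 = 8$)
$s{\left(12,-10 \right)} + c{\left(p{\left(5 \right)},1 \right)} E{\left(4,2 \right)} = 8 + 1 \left(4^{2} - 12\right) = 8 + 1 \left(16 - 12\right) = 8 + 1 \cdot 4 = 8 + 4 = 12$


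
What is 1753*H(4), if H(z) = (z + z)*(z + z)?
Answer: 112192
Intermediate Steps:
H(z) = 4*z² (H(z) = (2*z)*(2*z) = 4*z²)
1753*H(4) = 1753*(4*4²) = 1753*(4*16) = 1753*64 = 112192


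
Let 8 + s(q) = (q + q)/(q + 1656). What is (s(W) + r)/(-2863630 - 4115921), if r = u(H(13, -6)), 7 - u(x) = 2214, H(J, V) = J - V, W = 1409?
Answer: 6786157/21392323815 ≈ 0.00031722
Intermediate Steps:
u(x) = -2207 (u(x) = 7 - 1*2214 = 7 - 2214 = -2207)
r = -2207
s(q) = -8 + 2*q/(1656 + q) (s(q) = -8 + (q + q)/(q + 1656) = -8 + (2*q)/(1656 + q) = -8 + 2*q/(1656 + q))
(s(W) + r)/(-2863630 - 4115921) = (6*(-2208 - 1*1409)/(1656 + 1409) - 2207)/(-2863630 - 4115921) = (6*(-2208 - 1409)/3065 - 2207)/(-6979551) = (6*(1/3065)*(-3617) - 2207)*(-1/6979551) = (-21702/3065 - 2207)*(-1/6979551) = -6786157/3065*(-1/6979551) = 6786157/21392323815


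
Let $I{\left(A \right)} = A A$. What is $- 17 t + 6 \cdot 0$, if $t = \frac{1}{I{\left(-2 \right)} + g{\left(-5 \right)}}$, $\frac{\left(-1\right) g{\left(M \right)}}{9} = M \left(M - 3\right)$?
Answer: $\frac{17}{356} \approx 0.047753$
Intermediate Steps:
$I{\left(A \right)} = A^{2}$
$g{\left(M \right)} = - 9 M \left(-3 + M\right)$ ($g{\left(M \right)} = - 9 M \left(M - 3\right) = - 9 M \left(-3 + M\right)$)
$t = - \frac{1}{356}$ ($t = \frac{1}{\left(-2\right)^{2} + 9 \left(-5\right) \left(3 - -5\right)} = \frac{1}{4 + 9 \left(-5\right) \left(3 + 5\right)} = \frac{1}{4 + 9 \left(-5\right) 8} = \frac{1}{4 - 360} = \frac{1}{-356} = - \frac{1}{356} \approx -0.002809$)
$- 17 t + 6 \cdot 0 = \left(-17\right) \left(- \frac{1}{356}\right) + 6 \cdot 0 = \frac{17}{356} + 0 = \frac{17}{356}$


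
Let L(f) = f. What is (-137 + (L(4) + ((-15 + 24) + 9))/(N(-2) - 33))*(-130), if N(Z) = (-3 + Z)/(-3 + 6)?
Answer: 35785/2 ≈ 17893.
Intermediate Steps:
N(Z) = -1 + Z/3 (N(Z) = (-3 + Z)/3 = (-3 + Z)*(1/3) = -1 + Z/3)
(-137 + (L(4) + ((-15 + 24) + 9))/(N(-2) - 33))*(-130) = (-137 + (4 + ((-15 + 24) + 9))/((-1 + (1/3)*(-2)) - 33))*(-130) = (-137 + (4 + (9 + 9))/((-1 - 2/3) - 33))*(-130) = (-137 + (4 + 18)/(-5/3 - 33))*(-130) = (-137 + 22/(-104/3))*(-130) = (-137 + 22*(-3/104))*(-130) = (-137 - 33/52)*(-130) = -7157/52*(-130) = 35785/2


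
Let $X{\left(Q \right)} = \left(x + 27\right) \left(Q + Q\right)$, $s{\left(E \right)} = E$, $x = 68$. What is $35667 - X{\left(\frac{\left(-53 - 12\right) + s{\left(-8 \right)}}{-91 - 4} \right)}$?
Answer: $35521$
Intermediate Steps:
$X{\left(Q \right)} = 190 Q$ ($X{\left(Q \right)} = \left(68 + 27\right) \left(Q + Q\right) = 95 \cdot 2 Q = 190 Q$)
$35667 - X{\left(\frac{\left(-53 - 12\right) + s{\left(-8 \right)}}{-91 - 4} \right)} = 35667 - 190 \frac{\left(-53 - 12\right) - 8}{-91 - 4} = 35667 - 190 \frac{-65 - 8}{-91 - 4} = 35667 - 190 \left(- \frac{73}{-95}\right) = 35667 - 190 \left(\left(-73\right) \left(- \frac{1}{95}\right)\right) = 35667 - 190 \cdot \frac{73}{95} = 35667 - 146 = 35521$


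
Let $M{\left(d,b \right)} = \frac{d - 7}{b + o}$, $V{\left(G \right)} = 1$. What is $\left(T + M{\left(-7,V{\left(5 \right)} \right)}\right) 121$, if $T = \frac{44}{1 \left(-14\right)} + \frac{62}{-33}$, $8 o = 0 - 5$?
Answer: $- \frac{107624}{21} \approx -5125.0$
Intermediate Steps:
$o = - \frac{5}{8}$ ($o = \frac{0 - 5}{8} = \frac{1}{8} \left(-5\right) = - \frac{5}{8} \approx -0.625$)
$M{\left(d,b \right)} = \frac{-7 + d}{- \frac{5}{8} + b}$ ($M{\left(d,b \right)} = \frac{d - 7}{b - \frac{5}{8}} = \frac{-7 + d}{- \frac{5}{8} + b}$)
$T = - \frac{1160}{231}$ ($T = \frac{44}{-14} + 62 \left(- \frac{1}{33}\right) = 44 \left(- \frac{1}{14}\right) - \frac{62}{33} = - \frac{22}{7} - \frac{62}{33} = - \frac{1160}{231} \approx -5.0216$)
$\left(T + M{\left(-7,V{\left(5 \right)} \right)}\right) 121 = \left(- \frac{1160}{231} + \frac{8 \left(-7 - 7\right)}{-5 + 8 \cdot 1}\right) 121 = \left(- \frac{1160}{231} + 8 \frac{1}{-5 + 8} \left(-14\right)\right) 121 = \left(- \frac{1160}{231} + 8 \cdot \frac{1}{3} \left(-14\right)\right) 121 = \left(- \frac{1160}{231} - \frac{112}{3}\right) 121 = \left(- \frac{9784}{231}\right) 121 = - \frac{107624}{21}$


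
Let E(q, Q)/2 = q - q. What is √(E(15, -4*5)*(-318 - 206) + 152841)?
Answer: √152841 ≈ 390.95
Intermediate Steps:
E(q, Q) = 0 (E(q, Q) = 2*(q - q) = 2*0 = 0)
√(E(15, -4*5)*(-318 - 206) + 152841) = √(0*(-318 - 206) + 152841) = √(0*(-524) + 152841) = √(0 + 152841) = √152841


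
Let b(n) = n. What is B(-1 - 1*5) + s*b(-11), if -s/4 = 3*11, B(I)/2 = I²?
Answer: 1524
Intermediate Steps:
B(I) = 2*I²
s = -132 (s = -12*11 = -4*33 = -132)
B(-1 - 1*5) + s*b(-11) = 2*(-1 - 1*5)² - 132*(-11) = 2*(-1 - 5)² + 1452 = 2*(-6)² + 1452 = 2*36 + 1452 = 72 + 1452 = 1524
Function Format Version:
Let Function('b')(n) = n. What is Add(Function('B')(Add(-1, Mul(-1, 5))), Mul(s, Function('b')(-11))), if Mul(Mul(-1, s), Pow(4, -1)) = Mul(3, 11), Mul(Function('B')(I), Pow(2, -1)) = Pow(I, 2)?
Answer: 1524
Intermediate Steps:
Function('B')(I) = Mul(2, Pow(I, 2))
s = -132 (s = Mul(-4, Mul(3, 11)) = Mul(-4, 33) = -132)
Add(Function('B')(Add(-1, Mul(-1, 5))), Mul(s, Function('b')(-11))) = Add(Mul(2, Pow(Add(-1, Mul(-1, 5)), 2)), Mul(-132, -11)) = Add(Mul(2, Pow(Add(-1, -5), 2)), 1452) = Add(Mul(2, Pow(-6, 2)), 1452) = Add(Mul(2, 36), 1452) = Add(72, 1452) = 1524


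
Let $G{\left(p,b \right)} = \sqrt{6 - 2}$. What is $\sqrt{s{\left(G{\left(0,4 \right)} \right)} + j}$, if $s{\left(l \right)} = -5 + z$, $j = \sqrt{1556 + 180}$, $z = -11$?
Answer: $\sqrt{-16 + 2 \sqrt{434}} \approx 5.0661$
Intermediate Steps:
$j = 2 \sqrt{434}$ ($j = \sqrt{1736} = 2 \sqrt{434} \approx 41.665$)
$G{\left(p,b \right)} = 2$ ($G{\left(p,b \right)} = \sqrt{4} = 2$)
$s{\left(l \right)} = -16$ ($s{\left(l \right)} = -5 - 11 = -16$)
$\sqrt{s{\left(G{\left(0,4 \right)} \right)} + j} = \sqrt{-16 + 2 \sqrt{434}}$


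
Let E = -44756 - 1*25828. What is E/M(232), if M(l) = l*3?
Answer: -2941/29 ≈ -101.41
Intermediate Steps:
M(l) = 3*l
E = -70584 (E = -44756 - 25828 = -70584)
E/M(232) = -70584/(3*232) = -70584/696 = -70584*1/696 = -2941/29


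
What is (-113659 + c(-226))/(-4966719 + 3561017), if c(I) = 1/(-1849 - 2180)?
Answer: 228966056/2831786679 ≈ 0.080856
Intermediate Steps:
c(I) = -1/4029 (c(I) = 1/(-4029) = -1/4029)
(-113659 + c(-226))/(-4966719 + 3561017) = (-113659 - 1/4029)/(-4966719 + 3561017) = -457932112/4029/(-1405702) = -457932112/4029*(-1/1405702) = 228966056/2831786679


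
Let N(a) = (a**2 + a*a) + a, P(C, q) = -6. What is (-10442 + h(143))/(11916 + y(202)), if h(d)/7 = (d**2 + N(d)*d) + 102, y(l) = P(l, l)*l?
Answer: 2575966/669 ≈ 3850.5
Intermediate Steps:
N(a) = a + 2*a**2 (N(a) = (a**2 + a**2) + a = 2*a**2 + a = a + 2*a**2)
y(l) = -6*l
h(d) = 714 + 7*d**2 + 7*d**2*(1 + 2*d) (h(d) = 7*((d**2 + (d*(1 + 2*d))*d) + 102) = 7*((d**2 + d**2*(1 + 2*d)) + 102) = 7*(102 + d**2 + d**2*(1 + 2*d)) = 714 + 7*d**2 + 7*d**2*(1 + 2*d))
(-10442 + h(143))/(11916 + y(202)) = (-10442 + (714 + 14*143**2 + 14*143**3))/(11916 - 6*202) = (-10442 + (714 + 14*20449 + 14*2924207))/(11916 - 1212) = (-10442 + (714 + 286286 + 40938898))/10704 = (-10442 + 41225898)*(1/10704) = 41215456*(1/10704) = 2575966/669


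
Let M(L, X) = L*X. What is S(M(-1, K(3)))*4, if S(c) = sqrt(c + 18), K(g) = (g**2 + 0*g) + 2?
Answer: 4*sqrt(7) ≈ 10.583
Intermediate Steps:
K(g) = 2 + g**2 (K(g) = (g**2 + 0) + 2 = g**2 + 2 = 2 + g**2)
S(c) = sqrt(18 + c)
S(M(-1, K(3)))*4 = sqrt(18 - (2 + 3**2))*4 = sqrt(18 - (2 + 9))*4 = sqrt(18 - 1*11)*4 = sqrt(18 - 11)*4 = sqrt(7)*4 = 4*sqrt(7)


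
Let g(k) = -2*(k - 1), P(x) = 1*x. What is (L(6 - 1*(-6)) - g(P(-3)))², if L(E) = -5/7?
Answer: 3721/49 ≈ 75.939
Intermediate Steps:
P(x) = x
g(k) = 2 - 2*k (g(k) = -2*(-1 + k) = 2 - 2*k)
L(E) = -5/7 (L(E) = -5*⅐ = -5/7)
(L(6 - 1*(-6)) - g(P(-3)))² = (-5/7 - (2 - 2*(-3)))² = (-5/7 - (2 + 6))² = (-5/7 - 1*8)² = (-5/7 - 8)² = (-61/7)² = 3721/49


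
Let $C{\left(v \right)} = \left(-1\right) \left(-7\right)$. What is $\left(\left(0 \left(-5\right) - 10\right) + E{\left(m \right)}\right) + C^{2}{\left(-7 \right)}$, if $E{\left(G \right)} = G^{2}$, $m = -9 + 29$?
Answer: $439$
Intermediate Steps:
$C{\left(v \right)} = 7$
$m = 20$
$\left(\left(0 \left(-5\right) - 10\right) + E{\left(m \right)}\right) + C^{2}{\left(-7 \right)} = \left(\left(0 \left(-5\right) - 10\right) + 20^{2}\right) + 7^{2} = \left(\left(0 - 10\right) + 400\right) + 49 = \left(-10 + 400\right) + 49 = 390 + 49 = 439$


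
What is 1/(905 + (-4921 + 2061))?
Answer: -1/1955 ≈ -0.00051151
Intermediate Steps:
1/(905 + (-4921 + 2061)) = 1/(905 - 2860) = 1/(-1955) = -1/1955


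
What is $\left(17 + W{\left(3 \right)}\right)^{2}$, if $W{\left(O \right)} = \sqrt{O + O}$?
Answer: $\left(17 + \sqrt{6}\right)^{2} \approx 378.28$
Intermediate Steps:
$W{\left(O \right)} = \sqrt{2} \sqrt{O}$ ($W{\left(O \right)} = \sqrt{2 O} = \sqrt{2} \sqrt{O}$)
$\left(17 + W{\left(3 \right)}\right)^{2} = \left(17 + \sqrt{2} \sqrt{3}\right)^{2} = \left(17 + \sqrt{6}\right)^{2}$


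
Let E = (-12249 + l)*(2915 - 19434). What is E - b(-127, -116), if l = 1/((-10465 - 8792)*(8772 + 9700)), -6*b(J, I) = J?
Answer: 23991954989202825/118571768 ≈ 2.0234e+8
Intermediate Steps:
b(J, I) = -J/6
l = -1/355715304 (l = 1/(-19257*18472) = 1/(-355715304) = -1/355715304 ≈ -2.8112e-9)
E = 71975872496915743/355715304 (E = (-12249 - 1/355715304)*(2915 - 19434) = -4357156758697/355715304*(-16519) = 71975872496915743/355715304 ≈ 2.0234e+8)
E - b(-127, -116) = 71975872496915743/355715304 - (-1)*(-127)/6 = 71975872496915743/355715304 - 1*127/6 = 71975872496915743/355715304 - 127/6 = 23991954989202825/118571768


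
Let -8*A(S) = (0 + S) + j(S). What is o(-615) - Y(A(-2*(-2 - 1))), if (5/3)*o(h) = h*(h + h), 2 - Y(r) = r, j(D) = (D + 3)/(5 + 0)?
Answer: 18154681/40 ≈ 4.5387e+5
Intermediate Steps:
j(D) = ⅗ + D/5 (j(D) = (3 + D)/5 = (3 + D)*(⅕) = ⅗ + D/5)
A(S) = -3/40 - 3*S/20 (A(S) = -((0 + S) + (⅗ + S/5))/8 = -(S + (⅗ + S/5))/8 = -(⅗ + 6*S/5)/8 = -3/40 - 3*S/20)
Y(r) = 2 - r
o(h) = 6*h²/5 (o(h) = 3*(h*(h + h))/5 = 3*(h*(2*h))/5 = 3*(2*h²)/5 = 6*h²/5)
o(-615) - Y(A(-2*(-2 - 1))) = (6/5)*(-615)² - (2 - (-3/40 - (-3)*(-2 - 1)/10)) = (6/5)*378225 - (2 - (-3/40 - (-3)*(-3)/10)) = 453870 - (2 - (-3/40 - 3/20*6)) = 453870 - (2 - (-3/40 - 9/10)) = 453870 - (2 - 1*(-39/40)) = 453870 - (2 + 39/40) = 453870 - 1*119/40 = 453870 - 119/40 = 18154681/40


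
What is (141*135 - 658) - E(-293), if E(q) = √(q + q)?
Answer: 18377 - I*√586 ≈ 18377.0 - 24.207*I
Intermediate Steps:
E(q) = √2*√q (E(q) = √(2*q) = √2*√q)
(141*135 - 658) - E(-293) = (141*135 - 658) - √2*√(-293) = (19035 - 658) - √2*I*√293 = 18377 - I*√586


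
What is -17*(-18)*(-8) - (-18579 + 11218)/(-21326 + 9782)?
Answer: -28267073/11544 ≈ -2448.6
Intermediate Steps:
-17*(-18)*(-8) - (-18579 + 11218)/(-21326 + 9782) = 306*(-8) - (-7361)/(-11544) = -2448 - (-7361)*(-1)/11544 = -2448 - 1*7361/11544 = -2448 - 7361/11544 = -28267073/11544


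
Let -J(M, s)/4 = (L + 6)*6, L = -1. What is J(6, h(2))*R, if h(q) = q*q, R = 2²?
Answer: -480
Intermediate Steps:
R = 4
h(q) = q²
J(M, s) = -120 (J(M, s) = -4*(-1 + 6)*6 = -20*6 = -4*30 = -120)
J(6, h(2))*R = -120*4 = -480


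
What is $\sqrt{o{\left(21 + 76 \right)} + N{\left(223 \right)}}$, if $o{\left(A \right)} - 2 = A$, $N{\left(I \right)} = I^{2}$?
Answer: $2 \sqrt{12457} \approx 223.22$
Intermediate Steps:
$o{\left(A \right)} = 2 + A$
$\sqrt{o{\left(21 + 76 \right)} + N{\left(223 \right)}} = \sqrt{\left(2 + \left(21 + 76\right)\right) + 223^{2}} = \sqrt{\left(2 + 97\right) + 49729} = \sqrt{99 + 49729} = \sqrt{49828} = 2 \sqrt{12457}$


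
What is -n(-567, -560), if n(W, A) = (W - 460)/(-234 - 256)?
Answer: -1027/490 ≈ -2.0959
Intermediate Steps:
n(W, A) = 46/49 - W/490 (n(W, A) = (-460 + W)/(-490) = (-460 + W)*(-1/490) = 46/49 - W/490)
-n(-567, -560) = -(46/49 - 1/490*(-567)) = -(46/49 + 81/70) = -1*1027/490 = -1027/490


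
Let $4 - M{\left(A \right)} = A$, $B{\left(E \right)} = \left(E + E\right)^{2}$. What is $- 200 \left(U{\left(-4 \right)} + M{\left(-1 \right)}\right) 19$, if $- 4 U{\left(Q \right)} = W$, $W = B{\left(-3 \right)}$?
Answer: $15200$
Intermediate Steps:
$B{\left(E \right)} = 4 E^{2}$ ($B{\left(E \right)} = \left(2 E\right)^{2} = 4 E^{2}$)
$M{\left(A \right)} = 4 - A$
$W = 36$ ($W = 4 \left(-3\right)^{2} = 4 \cdot 9 = 36$)
$U{\left(Q \right)} = -9$ ($U{\left(Q \right)} = \left(- \frac{1}{4}\right) 36 = -9$)
$- 200 \left(U{\left(-4 \right)} + M{\left(-1 \right)}\right) 19 = - 200 \left(-9 + \left(4 - -1\right)\right) 19 = - 200 \left(-9 + \left(4 + 1\right)\right) 19 = - 200 \left(-9 + 5\right) 19 = - 200 \left(\left(-4\right) 19\right) = \left(-200\right) \left(-76\right) = 15200$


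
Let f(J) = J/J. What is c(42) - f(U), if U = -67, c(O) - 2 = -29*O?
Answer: -1217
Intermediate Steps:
c(O) = 2 - 29*O
f(J) = 1
c(42) - f(U) = (2 - 29*42) - 1*1 = (2 - 1218) - 1 = -1216 - 1 = -1217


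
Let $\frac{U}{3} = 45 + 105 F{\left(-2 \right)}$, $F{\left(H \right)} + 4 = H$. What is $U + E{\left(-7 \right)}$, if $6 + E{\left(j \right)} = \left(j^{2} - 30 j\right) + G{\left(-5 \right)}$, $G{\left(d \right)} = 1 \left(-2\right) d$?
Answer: $-1492$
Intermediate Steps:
$G{\left(d \right)} = - 2 d$
$F{\left(H \right)} = -4 + H$
$U = -1755$ ($U = 3 \left(45 + 105 \left(-4 - 2\right)\right) = 3 \left(45 + 105 \left(-6\right)\right) = 3 \left(45 - 630\right) = 3 \left(-585\right) = -1755$)
$E{\left(j \right)} = 4 + j^{2} - 30 j$ ($E{\left(j \right)} = -6 - \left(-10 - j^{2} + 30 j\right) = -6 + \left(\left(j^{2} - 30 j\right) + 10\right) = -6 + \left(10 + j^{2} - 30 j\right) = 4 + j^{2} - 30 j$)
$U + E{\left(-7 \right)} = -1755 + \left(4 + \left(-7\right)^{2} - -210\right) = -1755 + \left(4 + 49 + 210\right) = -1755 + 263 = -1492$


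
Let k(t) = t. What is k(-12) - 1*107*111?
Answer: -11889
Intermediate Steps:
k(-12) - 1*107*111 = -12 - 1*107*111 = -12 - 107*111 = -12 - 11877 = -11889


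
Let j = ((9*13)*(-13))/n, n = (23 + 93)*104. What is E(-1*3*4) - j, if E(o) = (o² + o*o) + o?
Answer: 256245/928 ≈ 276.13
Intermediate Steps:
n = 12064 (n = 116*104 = 12064)
j = -117/928 (j = ((9*13)*(-13))/12064 = (117*(-13))*(1/12064) = -1521*1/12064 = -117/928 ≈ -0.12608)
E(o) = o + 2*o² (E(o) = (o² + o²) + o = 2*o² + o = o + 2*o²)
E(-1*3*4) - j = (-1*3*4)*(1 + 2*(-1*3*4)) - 1*(-117/928) = (-3*4)*(1 + 2*(-3*4)) + 117/928 = -12*(1 + 2*(-12)) + 117/928 = -12*(1 - 24) + 117/928 = -12*(-23) + 117/928 = 276 + 117/928 = 256245/928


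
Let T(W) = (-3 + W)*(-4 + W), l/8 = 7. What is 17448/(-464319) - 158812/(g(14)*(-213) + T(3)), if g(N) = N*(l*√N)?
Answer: -5816/154773 + 39703*√14/584472 ≈ 0.21659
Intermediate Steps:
l = 56 (l = 8*7 = 56)
g(N) = 56*N^(3/2) (g(N) = N*(56*√N) = 56*N^(3/2))
T(W) = (-4 + W)*(-3 + W)
17448/(-464319) - 158812/(g(14)*(-213) + T(3)) = 17448/(-464319) - 158812/((56*14^(3/2))*(-213) + (12 + 3² - 7*3)) = 17448*(-1/464319) - 158812/((56*(14*√14))*(-213) + (12 + 9 - 21)) = -5816/154773 - 158812/((784*√14)*(-213) + 0) = -5816/154773 - 158812/(-166992*√14 + 0) = -5816/154773 - 158812*(-√14/2337888) = -5816/154773 - (-39703)*√14/584472 = -5816/154773 + 39703*√14/584472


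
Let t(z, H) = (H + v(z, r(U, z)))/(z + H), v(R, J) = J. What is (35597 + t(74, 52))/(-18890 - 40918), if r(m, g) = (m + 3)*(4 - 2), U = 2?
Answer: -1121321/1883952 ≈ -0.59520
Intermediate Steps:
r(m, g) = 6 + 2*m (r(m, g) = (3 + m)*2 = 6 + 2*m)
t(z, H) = (10 + H)/(H + z) (t(z, H) = (H + (6 + 2*2))/(z + H) = (H + (6 + 4))/(H + z) = (H + 10)/(H + z) = (10 + H)/(H + z))
(35597 + t(74, 52))/(-18890 - 40918) = (35597 + (10 + 52)/(52 + 74))/(-18890 - 40918) = (35597 + 62/126)/(-59808) = (35597 + (1/126)*62)*(-1/59808) = (35597 + 31/63)*(-1/59808) = (2242642/63)*(-1/59808) = -1121321/1883952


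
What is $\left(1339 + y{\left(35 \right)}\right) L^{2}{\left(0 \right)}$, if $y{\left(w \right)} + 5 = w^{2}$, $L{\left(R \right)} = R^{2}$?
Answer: $0$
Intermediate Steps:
$y{\left(w \right)} = -5 + w^{2}$
$\left(1339 + y{\left(35 \right)}\right) L^{2}{\left(0 \right)} = \left(1339 - \left(5 - 35^{2}\right)\right) \left(0^{2}\right)^{2} = \left(1339 + \left(-5 + 1225\right)\right) 0^{2} = \left(1339 + 1220\right) 0 = 2559 \cdot 0 = 0$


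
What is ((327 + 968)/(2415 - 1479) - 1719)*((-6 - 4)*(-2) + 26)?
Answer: -36976847/468 ≈ -79010.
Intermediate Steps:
((327 + 968)/(2415 - 1479) - 1719)*((-6 - 4)*(-2) + 26) = (1295/936 - 1719)*(-10*(-2) + 26) = (1295*(1/936) - 1719)*(20 + 26) = (1295/936 - 1719)*46 = -1607689/936*46 = -36976847/468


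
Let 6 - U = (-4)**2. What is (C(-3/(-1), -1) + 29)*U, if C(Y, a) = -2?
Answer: -270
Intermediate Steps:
U = -10 (U = 6 - 1*(-4)**2 = 6 - 1*16 = 6 - 16 = -10)
(C(-3/(-1), -1) + 29)*U = (-2 + 29)*(-10) = 27*(-10) = -270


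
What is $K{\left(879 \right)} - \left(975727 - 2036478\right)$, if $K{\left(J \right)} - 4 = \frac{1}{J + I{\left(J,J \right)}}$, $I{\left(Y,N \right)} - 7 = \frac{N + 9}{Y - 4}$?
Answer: $\frac{823292265065}{776138} \approx 1.0608 \cdot 10^{6}$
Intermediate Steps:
$I{\left(Y,N \right)} = 7 + \frac{9 + N}{-4 + Y}$ ($I{\left(Y,N \right)} = 7 + \frac{N + 9}{Y - 4} = 7 + \frac{9 + N}{-4 + Y}$)
$K{\left(J \right)} = 4 + \frac{1}{J + \frac{-19 + 8 J}{-4 + J}}$ ($K{\left(J \right)} = 4 + \frac{1}{J + \frac{-19 + J + 7 J}{-4 + J}} = 4 + \frac{1}{J + \frac{-19 + 8 J}{-4 + J}}$)
$K{\left(879 \right)} - \left(975727 - 2036478\right) = \frac{-80 + 4 \cdot 879^{2} + 17 \cdot 879}{-19 + 879^{2} + 4 \cdot 879} - \left(975727 - 2036478\right) = \frac{-80 + 4 \cdot 772641 + 14943}{-19 + 772641 + 3516} - -1060751 = \frac{-80 + 3090564 + 14943}{776138} + 1060751 = \frac{1}{776138} \cdot 3105427 + 1060751 = \frac{3105427}{776138} + 1060751 = \frac{823292265065}{776138}$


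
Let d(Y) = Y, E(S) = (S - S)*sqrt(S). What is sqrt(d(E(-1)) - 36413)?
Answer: I*sqrt(36413) ≈ 190.82*I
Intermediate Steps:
E(S) = 0 (E(S) = 0*sqrt(S) = 0)
sqrt(d(E(-1)) - 36413) = sqrt(0 - 36413) = sqrt(-36413) = I*sqrt(36413)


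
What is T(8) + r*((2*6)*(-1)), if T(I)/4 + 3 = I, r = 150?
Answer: -1780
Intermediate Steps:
T(I) = -12 + 4*I
T(8) + r*((2*6)*(-1)) = (-12 + 4*8) + 150*((2*6)*(-1)) = (-12 + 32) + 150*(12*(-1)) = 20 + 150*(-12) = 20 - 1800 = -1780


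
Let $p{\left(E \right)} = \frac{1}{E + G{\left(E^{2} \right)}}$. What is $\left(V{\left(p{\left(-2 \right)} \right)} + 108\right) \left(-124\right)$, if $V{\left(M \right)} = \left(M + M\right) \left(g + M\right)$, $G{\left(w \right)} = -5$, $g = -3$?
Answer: $- \frac{661664}{49} \approx -13503.0$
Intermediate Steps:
$p{\left(E \right)} = \frac{1}{-5 + E}$ ($p{\left(E \right)} = \frac{1}{E - 5} = \frac{1}{-5 + E}$)
$V{\left(M \right)} = 2 M \left(-3 + M\right)$ ($V{\left(M \right)} = \left(M + M\right) \left(-3 + M\right) = 2 M \left(-3 + M\right)$)
$\left(V{\left(p{\left(-2 \right)} \right)} + 108\right) \left(-124\right) = \left(\frac{2 \left(-3 + \frac{1}{-5 - 2}\right)}{-5 - 2} + 108\right) \left(-124\right) = \left(\frac{2 \left(-3 + \frac{1}{-7}\right)}{-7} + 108\right) \left(-124\right) = \left(2 \left(- \frac{1}{7}\right) \left(-3 - \frac{1}{7}\right) + 108\right) \left(-124\right) = \left(2 \left(- \frac{1}{7}\right) \left(- \frac{22}{7}\right) + 108\right) \left(-124\right) = \left(\frac{44}{49} + 108\right) \left(-124\right) = \frac{5336}{49} \left(-124\right) = - \frac{661664}{49}$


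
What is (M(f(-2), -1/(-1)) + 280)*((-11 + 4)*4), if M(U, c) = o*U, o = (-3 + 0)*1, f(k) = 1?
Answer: -7756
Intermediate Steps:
o = -3 (o = -3*1 = -3)
M(U, c) = -3*U
(M(f(-2), -1/(-1)) + 280)*((-11 + 4)*4) = (-3*1 + 280)*((-11 + 4)*4) = (-3 + 280)*(-7*4) = 277*(-28) = -7756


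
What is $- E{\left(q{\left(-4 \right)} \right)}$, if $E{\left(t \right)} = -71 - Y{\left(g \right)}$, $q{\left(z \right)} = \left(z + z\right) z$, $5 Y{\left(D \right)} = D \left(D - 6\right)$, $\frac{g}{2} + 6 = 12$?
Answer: $\frac{427}{5} \approx 85.4$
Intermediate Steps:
$g = 12$ ($g = -12 + 2 \cdot 12 = -12 + 24 = 12$)
$Y{\left(D \right)} = \frac{D \left(-6 + D\right)}{5}$ ($Y{\left(D \right)} = \frac{D \left(D - 6\right)}{5} = \frac{D \left(-6 + D\right)}{5}$)
$q{\left(z \right)} = 2 z^{2}$ ($q{\left(z \right)} = 2 z z = 2 z^{2}$)
$E{\left(t \right)} = - \frac{427}{5}$ ($E{\left(t \right)} = -71 - \frac{1}{5} \cdot 12 \left(-6 + 12\right) = -71 - \frac{1}{5} \cdot 12 \cdot 6 = -71 - \frac{72}{5} = - \frac{427}{5}$)
$- E{\left(q{\left(-4 \right)} \right)} = \left(-1\right) \left(- \frac{427}{5}\right) = \frac{427}{5}$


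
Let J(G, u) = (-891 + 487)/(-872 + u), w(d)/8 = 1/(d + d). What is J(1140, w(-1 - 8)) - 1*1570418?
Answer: -3082729625/1963 ≈ -1.5704e+6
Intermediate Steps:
w(d) = 4/d (w(d) = 8/(d + d) = 8/((2*d)) = 8*(1/(2*d)) = 4/d)
J(G, u) = -404/(-872 + u)
J(1140, w(-1 - 8)) - 1*1570418 = -404/(-872 + 4/(-1 - 8)) - 1*1570418 = -404/(-872 + 4/(-9)) - 1570418 = -404/(-872 + 4*(-⅑)) - 1570418 = -404/(-872 - 4/9) - 1570418 = -404/(-7852/9) - 1570418 = -404*(-9/7852) - 1570418 = 909/1963 - 1570418 = -3082729625/1963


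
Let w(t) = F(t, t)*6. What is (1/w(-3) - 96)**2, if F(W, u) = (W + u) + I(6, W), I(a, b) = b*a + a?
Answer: 107516161/11664 ≈ 9217.8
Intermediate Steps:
I(a, b) = a + a*b (I(a, b) = a*b + a = a + a*b)
F(W, u) = 6 + u + 7*W (F(W, u) = (W + u) + 6*(1 + W) = (W + u) + (6 + 6*W) = 6 + u + 7*W)
w(t) = 36 + 48*t (w(t) = (6 + t + 7*t)*6 = (6 + 8*t)*6 = 36 + 48*t)
(1/w(-3) - 96)**2 = (1/(36 + 48*(-3)) - 96)**2 = (1/(36 - 144) - 96)**2 = (1/(-108) - 96)**2 = (-1/108 - 96)**2 = (-10369/108)**2 = 107516161/11664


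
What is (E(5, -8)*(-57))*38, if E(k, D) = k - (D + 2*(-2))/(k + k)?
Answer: -67146/5 ≈ -13429.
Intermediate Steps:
E(k, D) = k - (-4 + D)/(2*k) (E(k, D) = k - (D - 4)/(2*k) = k - (-4 + D)*1/(2*k) = k - (-4 + D)/(2*k))
(E(5, -8)*(-57))*38 = (((2 + 5**2 - 1/2*(-8))/5)*(-57))*38 = (((2 + 25 + 4)/5)*(-57))*38 = (((1/5)*31)*(-57))*38 = ((31/5)*(-57))*38 = -1767/5*38 = -67146/5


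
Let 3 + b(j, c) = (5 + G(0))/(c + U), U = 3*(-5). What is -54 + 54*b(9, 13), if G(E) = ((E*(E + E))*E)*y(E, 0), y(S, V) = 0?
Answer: -351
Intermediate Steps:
U = -15
G(E) = 0 (G(E) = ((E*(E + E))*E)*0 = ((E*(2*E))*E)*0 = ((2*E**2)*E)*0 = (2*E**3)*0 = 0)
b(j, c) = -3 + 5/(-15 + c) (b(j, c) = -3 + (5 + 0)/(c - 15) = -3 + 5/(-15 + c))
-54 + 54*b(9, 13) = -54 + 54*((50 - 3*13)/(-15 + 13)) = -54 + 54*((50 - 39)/(-2)) = -54 + 54*(-1/2*11) = -54 + 54*(-11/2) = -54 - 297 = -351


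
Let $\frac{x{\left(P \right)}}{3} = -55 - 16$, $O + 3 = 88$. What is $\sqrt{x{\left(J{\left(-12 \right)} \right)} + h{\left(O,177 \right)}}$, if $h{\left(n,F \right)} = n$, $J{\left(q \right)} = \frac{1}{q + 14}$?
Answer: $8 i \sqrt{2} \approx 11.314 i$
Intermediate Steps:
$O = 85$ ($O = -3 + 88 = 85$)
$J{\left(q \right)} = \frac{1}{14 + q}$
$x{\left(P \right)} = -213$ ($x{\left(P \right)} = 3 \left(-55 - 16\right) = 3 \left(-71\right) = -213$)
$\sqrt{x{\left(J{\left(-12 \right)} \right)} + h{\left(O,177 \right)}} = \sqrt{-213 + 85} = \sqrt{-128} = 8 i \sqrt{2}$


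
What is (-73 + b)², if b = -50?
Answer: 15129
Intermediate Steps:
(-73 + b)² = (-73 - 50)² = (-123)² = 15129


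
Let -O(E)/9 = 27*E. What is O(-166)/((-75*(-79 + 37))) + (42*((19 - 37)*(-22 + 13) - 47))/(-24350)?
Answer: 1074462/85225 ≈ 12.607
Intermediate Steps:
O(E) = -243*E
O(-166)/((-75*(-79 + 37))) + (42*((19 - 37)*(-22 + 13) - 47))/(-24350) = (-243*(-166))/((-75*(-79 + 37))) + (42*((19 - 37)*(-22 + 13) - 47))/(-24350) = 40338/((-75*(-42))) + (42*(-18*(-9) - 47))*(-1/24350) = 40338/3150 + (42*(162 - 47))*(-1/24350) = 40338*(1/3150) + (42*115)*(-1/24350) = 2241/175 + 4830*(-1/24350) = 2241/175 - 483/2435 = 1074462/85225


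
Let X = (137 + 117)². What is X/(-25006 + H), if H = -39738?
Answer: -16129/16186 ≈ -0.99648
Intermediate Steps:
X = 64516 (X = 254² = 64516)
X/(-25006 + H) = 64516/(-25006 - 39738) = 64516/(-64744) = 64516*(-1/64744) = -16129/16186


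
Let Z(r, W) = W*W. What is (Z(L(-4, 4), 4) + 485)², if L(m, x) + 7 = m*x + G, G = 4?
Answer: 251001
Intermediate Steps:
L(m, x) = -3 + m*x (L(m, x) = -7 + (m*x + 4) = -7 + (4 + m*x) = -3 + m*x)
Z(r, W) = W²
(Z(L(-4, 4), 4) + 485)² = (4² + 485)² = (16 + 485)² = 501² = 251001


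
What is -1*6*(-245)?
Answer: 1470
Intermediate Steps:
-1*6*(-245) = -6*(-245) = 1470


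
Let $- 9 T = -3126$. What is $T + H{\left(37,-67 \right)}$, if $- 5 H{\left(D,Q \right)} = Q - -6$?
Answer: $\frac{5393}{15} \approx 359.53$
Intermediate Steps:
$H{\left(D,Q \right)} = - \frac{6}{5} - \frac{Q}{5}$ ($H{\left(D,Q \right)} = - \frac{Q - -6}{5} = - \frac{Q + 6}{5} = - \frac{6 + Q}{5} = - \frac{6}{5} - \frac{Q}{5}$)
$T = \frac{1042}{3}$ ($T = \left(- \frac{1}{9}\right) \left(-3126\right) = \frac{1042}{3} \approx 347.33$)
$T + H{\left(37,-67 \right)} = \frac{1042}{3} - - \frac{61}{5} = \frac{1042}{3} + \left(- \frac{6}{5} + \frac{67}{5}\right) = \frac{1042}{3} + \frac{61}{5} = \frac{5393}{15}$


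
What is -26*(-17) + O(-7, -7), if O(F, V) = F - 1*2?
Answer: 433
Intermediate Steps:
O(F, V) = -2 + F (O(F, V) = F - 2 = -2 + F)
-26*(-17) + O(-7, -7) = -26*(-17) + (-2 - 7) = 442 - 9 = 433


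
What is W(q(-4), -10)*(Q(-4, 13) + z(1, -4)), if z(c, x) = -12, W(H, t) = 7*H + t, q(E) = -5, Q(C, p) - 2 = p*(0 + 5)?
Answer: -2475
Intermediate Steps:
Q(C, p) = 2 + 5*p (Q(C, p) = 2 + p*(0 + 5) = 2 + p*5 = 2 + 5*p)
W(H, t) = t + 7*H
W(q(-4), -10)*(Q(-4, 13) + z(1, -4)) = (-10 + 7*(-5))*((2 + 5*13) - 12) = (-10 - 35)*((2 + 65) - 12) = -45*(67 - 12) = -45*55 = -2475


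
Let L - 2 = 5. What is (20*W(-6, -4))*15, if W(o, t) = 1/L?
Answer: 300/7 ≈ 42.857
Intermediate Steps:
L = 7 (L = 2 + 5 = 7)
W(o, t) = ⅐ (W(o, t) = 1/7 = ⅐)
(20*W(-6, -4))*15 = (20*(⅐))*15 = (20/7)*15 = 300/7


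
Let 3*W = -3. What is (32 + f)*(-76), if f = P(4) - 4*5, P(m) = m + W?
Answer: -1140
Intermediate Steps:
W = -1 (W = (⅓)*(-3) = -1)
P(m) = -1 + m (P(m) = m - 1 = -1 + m)
f = -17 (f = (-1 + 4) - 4*5 = 3 - 20 = -17)
(32 + f)*(-76) = (32 - 17)*(-76) = 15*(-76) = -1140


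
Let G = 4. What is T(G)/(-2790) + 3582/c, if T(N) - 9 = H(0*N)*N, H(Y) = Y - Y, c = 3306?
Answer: 184519/170810 ≈ 1.0803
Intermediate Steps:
H(Y) = 0
T(N) = 9 (T(N) = 9 + 0*N = 9 + 0 = 9)
T(G)/(-2790) + 3582/c = 9/(-2790) + 3582/3306 = 9*(-1/2790) + 3582*(1/3306) = -1/310 + 597/551 = 184519/170810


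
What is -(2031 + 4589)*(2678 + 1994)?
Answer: -30928640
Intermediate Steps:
-(2031 + 4589)*(2678 + 1994) = -6620*4672 = -1*30928640 = -30928640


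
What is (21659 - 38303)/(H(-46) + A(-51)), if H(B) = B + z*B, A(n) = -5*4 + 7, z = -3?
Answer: -16644/79 ≈ -210.68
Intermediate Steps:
A(n) = -13 (A(n) = -20 + 7 = -13)
H(B) = -2*B (H(B) = B - 3*B = -2*B)
(21659 - 38303)/(H(-46) + A(-51)) = (21659 - 38303)/(-2*(-46) - 13) = -16644/(92 - 13) = -16644/79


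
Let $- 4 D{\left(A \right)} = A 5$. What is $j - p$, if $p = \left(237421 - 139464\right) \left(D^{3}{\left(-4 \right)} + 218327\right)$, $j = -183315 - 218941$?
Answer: $-21399304820$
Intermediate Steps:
$D{\left(A \right)} = - \frac{5 A}{4}$ ($D{\left(A \right)} = - \frac{A 5}{4} = - \frac{5 A}{4}$)
$j = -402256$ ($j = -183315 - 218941 = -402256$)
$p = 21398902564$ ($p = \left(237421 - 139464\right) \left(\left(\left(- \frac{5}{4}\right) \left(-4\right)\right)^{3} + 218327\right) = 97957 \left(5^{3} + 218327\right) = 97957 \left(125 + 218327\right) = 97957 \cdot 218452 = 21398902564$)
$j - p = -402256 - 21398902564 = -21399304820$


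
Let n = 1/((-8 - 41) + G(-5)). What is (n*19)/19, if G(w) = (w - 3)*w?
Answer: -⅑ ≈ -0.11111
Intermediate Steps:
G(w) = w*(-3 + w) (G(w) = (-3 + w)*w = w*(-3 + w))
n = -⅑ (n = 1/((-8 - 41) - 5*(-3 - 5)) = 1/(-49 - 5*(-8)) = 1/(-49 + 40) = 1/(-9) = -⅑ ≈ -0.11111)
(n*19)/19 = -⅑*19/19 = -19/9*1/19 = -⅑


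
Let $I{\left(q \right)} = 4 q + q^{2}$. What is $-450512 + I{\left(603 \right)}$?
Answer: $-84491$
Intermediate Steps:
$I{\left(q \right)} = q^{2} + 4 q$
$-450512 + I{\left(603 \right)} = -450512 + 603 \left(4 + 603\right) = -450512 + 603 \cdot 607 = -450512 + 366021 = -84491$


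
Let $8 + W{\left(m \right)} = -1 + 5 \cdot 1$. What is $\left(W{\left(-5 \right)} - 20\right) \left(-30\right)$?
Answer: $720$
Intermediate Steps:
$W{\left(m \right)} = -4$ ($W{\left(m \right)} = -8 + \left(-1 + 5 \cdot 1\right) = -8 + \left(-1 + 5\right) = -8 + 4 = -4$)
$\left(W{\left(-5 \right)} - 20\right) \left(-30\right) = \left(-4 - 20\right) \left(-30\right) = \left(-24\right) \left(-30\right) = 720$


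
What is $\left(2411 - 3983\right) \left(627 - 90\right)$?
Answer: $-844164$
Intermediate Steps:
$\left(2411 - 3983\right) \left(627 - 90\right) = \left(-1572\right) 537 = -844164$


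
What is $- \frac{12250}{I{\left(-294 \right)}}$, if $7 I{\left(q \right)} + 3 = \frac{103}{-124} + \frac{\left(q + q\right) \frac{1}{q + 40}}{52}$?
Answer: $\frac{17555083000}{775111} \approx 22648.0$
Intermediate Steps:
$I{\left(q \right)} = - \frac{475}{868} + \frac{q}{182 \left(40 + q\right)}$ ($I{\left(q \right)} = - \frac{3}{7} + \frac{\frac{103}{-124} + \frac{\left(q + q\right) \frac{1}{q + 40}}{52}}{7} = - \frac{3}{7} + \frac{103 \left(- \frac{1}{124}\right) + \frac{2 q}{40 + q} \frac{1}{52}}{7} = - \frac{3}{7} + \frac{- \frac{103}{124} + \frac{2 q}{40 + q} \frac{1}{52}}{7} = - \frac{3}{7} + \frac{- \frac{103}{124} + \frac{q}{26 \left(40 + q\right)}}{7} = - \frac{3}{7} + \left(- \frac{103}{868} + \frac{q}{182 \left(40 + q\right)}\right) = - \frac{475}{868} + \frac{q}{182 \left(40 + q\right)}$)
$- \frac{12250}{I{\left(-294 \right)}} = - \frac{12250}{\frac{1}{11284} \frac{1}{40 - 294} \left(-247000 - -1797222\right)} = - \frac{12250}{\frac{1}{11284} \frac{1}{-254} \left(-247000 + 1797222\right)} = - \frac{12250}{\frac{1}{11284} \left(- \frac{1}{254}\right) 1550222} = - \frac{12250}{- \frac{775111}{1433068}} = \left(-12250\right) \left(- \frac{1433068}{775111}\right) = \frac{17555083000}{775111}$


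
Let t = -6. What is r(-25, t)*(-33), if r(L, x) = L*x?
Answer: -4950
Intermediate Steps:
r(-25, t)*(-33) = -25*(-6)*(-33) = 150*(-33) = -4950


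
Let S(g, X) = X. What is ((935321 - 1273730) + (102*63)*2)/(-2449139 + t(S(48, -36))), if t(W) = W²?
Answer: 325557/2447843 ≈ 0.13300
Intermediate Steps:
((935321 - 1273730) + (102*63)*2)/(-2449139 + t(S(48, -36))) = ((935321 - 1273730) + (102*63)*2)/(-2449139 + (-36)²) = (-338409 + 6426*2)/(-2449139 + 1296) = (-338409 + 12852)/(-2447843) = -325557*(-1/2447843) = 325557/2447843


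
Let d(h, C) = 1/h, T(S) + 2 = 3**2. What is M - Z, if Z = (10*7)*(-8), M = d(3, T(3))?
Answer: 1681/3 ≈ 560.33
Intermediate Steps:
T(S) = 7 (T(S) = -2 + 3**2 = -2 + 9 = 7)
M = 1/3 ≈ 0.33333
Z = -560 (Z = 70*(-8) = -560)
M - Z = 1/3 - 1*(-560) = 1/3 + 560 = 1681/3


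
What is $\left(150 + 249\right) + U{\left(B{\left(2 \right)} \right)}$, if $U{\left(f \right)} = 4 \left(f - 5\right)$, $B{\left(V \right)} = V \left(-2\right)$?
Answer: $363$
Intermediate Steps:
$B{\left(V \right)} = - 2 V$
$U{\left(f \right)} = -20 + 4 f$ ($U{\left(f \right)} = 4 \left(-5 + f\right) = -20 + 4 f$)
$\left(150 + 249\right) + U{\left(B{\left(2 \right)} \right)} = \left(150 + 249\right) - \left(20 - 4 \left(\left(-2\right) 2\right)\right) = 399 + \left(-20 + 4 \left(-4\right)\right) = 399 - 36 = 363$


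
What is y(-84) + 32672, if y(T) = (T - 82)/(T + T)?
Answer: 2744531/84 ≈ 32673.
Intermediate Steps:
y(T) = (-82 + T)/(2*T) (y(T) = (-82 + T)/((2*T)) = (-82 + T)*(1/(2*T)) = (-82 + T)/(2*T))
y(-84) + 32672 = (1/2)*(-82 - 84)/(-84) + 32672 = (1/2)*(-1/84)*(-166) + 32672 = 83/84 + 32672 = 2744531/84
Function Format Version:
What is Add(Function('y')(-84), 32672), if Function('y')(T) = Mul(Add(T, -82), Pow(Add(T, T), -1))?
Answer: Rational(2744531, 84) ≈ 32673.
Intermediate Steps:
Function('y')(T) = Mul(Rational(1, 2), Pow(T, -1), Add(-82, T)) (Function('y')(T) = Mul(Add(-82, T), Pow(Mul(2, T), -1)) = Mul(Add(-82, T), Mul(Rational(1, 2), Pow(T, -1))) = Mul(Rational(1, 2), Pow(T, -1), Add(-82, T)))
Add(Function('y')(-84), 32672) = Add(Mul(Rational(1, 2), Pow(-84, -1), Add(-82, -84)), 32672) = Add(Mul(Rational(1, 2), Rational(-1, 84), -166), 32672) = Add(Rational(83, 84), 32672) = Rational(2744531, 84)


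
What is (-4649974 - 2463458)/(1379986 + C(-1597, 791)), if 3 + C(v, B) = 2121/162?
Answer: -384125328/74519789 ≈ -5.1547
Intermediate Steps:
C(v, B) = 545/54 (C(v, B) = -3 + 2121/162 = -3 + 2121*(1/162) = -3 + 707/54 = 545/54)
(-4649974 - 2463458)/(1379986 + C(-1597, 791)) = (-4649974 - 2463458)/(1379986 + 545/54) = -7113432/74519789/54 = -7113432*54/74519789 = -384125328/74519789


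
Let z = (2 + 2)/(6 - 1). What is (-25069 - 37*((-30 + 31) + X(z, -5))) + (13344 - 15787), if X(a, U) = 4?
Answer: -27697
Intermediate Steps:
z = 4/5 ≈ 0.80000
(-25069 - 37*((-30 + 31) + X(z, -5))) + (13344 - 15787) = (-25069 - 37*((-30 + 31) + 4)) + (13344 - 15787) = (-25069 - 37*(1 + 4)) - 2443 = (-25069 - 37*5) - 2443 = (-25069 - 185) - 2443 = -25254 - 2443 = -27697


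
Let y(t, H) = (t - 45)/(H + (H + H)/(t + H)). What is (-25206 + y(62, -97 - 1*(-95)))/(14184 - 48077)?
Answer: 781641/1050683 ≈ 0.74394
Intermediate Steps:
y(t, H) = (-45 + t)/(H + 2*H/(H + t)) (y(t, H) = (-45 + t)/(H + (2*H)/(H + t)) = (-45 + t)/(H + 2*H/(H + t)))
(-25206 + y(62, -97 - 1*(-95)))/(14184 - 48077) = (-25206 + (62**2 - 45*(-97 - 1*(-95)) - 45*62 + (-97 - 1*(-95))*62)/((-97 - 1*(-95))*(2 + (-97 - 1*(-95)) + 62)))/(14184 - 48077) = (-25206 + (3844 - 45*(-97 + 95) - 2790 + (-97 + 95)*62)/((-97 + 95)*(2 + (-97 + 95) + 62)))/(-33893) = (-25206 + (3844 - 45*(-2) - 2790 - 2*62)/((-2)*(2 - 2 + 62)))*(-1/33893) = (-25206 - 1/2*(3844 + 90 - 2790 - 124)/62)*(-1/33893) = (-25206 - 1/2*1/62*1020)*(-1/33893) = (-25206 - 255/31)*(-1/33893) = -781641/31*(-1/33893) = 781641/1050683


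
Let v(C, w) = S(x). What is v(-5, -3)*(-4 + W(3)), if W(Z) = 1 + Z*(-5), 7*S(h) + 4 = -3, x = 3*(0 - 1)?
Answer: 18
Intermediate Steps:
x = -3 (x = 3*(-1) = -3)
S(h) = -1 (S(h) = -4/7 + (⅐)*(-3) = -4/7 - 3/7 = -1)
W(Z) = 1 - 5*Z
v(C, w) = -1
v(-5, -3)*(-4 + W(3)) = -(-4 + (1 - 5*3)) = -(-4 + (1 - 15)) = -(-4 - 14) = -1*(-18) = 18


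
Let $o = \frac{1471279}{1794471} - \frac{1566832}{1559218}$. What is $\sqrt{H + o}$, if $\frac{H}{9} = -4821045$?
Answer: $\frac{2 i \sqrt{21230014058710104941419107567495}}{1398985741839} \approx 6587.1 i$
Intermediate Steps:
$H = -43389405$ ($H = 9 \left(-4821045\right) = -43389405$)
$o = - \frac{258794943025}{1398985741839}$ ($o = 1471279 \cdot \frac{1}{1794471} - \frac{783416}{779609} = \frac{1471279}{1794471} - \frac{783416}{779609} = - \frac{258794943025}{1398985741839} \approx -0.18499$)
$\sqrt{H + o} = \sqrt{-43389405 - \frac{258794943025}{1398985741839}} = \sqrt{- \frac{60701159200672758820}{1398985741839}} = \frac{2 i \sqrt{21230014058710104941419107567495}}{1398985741839}$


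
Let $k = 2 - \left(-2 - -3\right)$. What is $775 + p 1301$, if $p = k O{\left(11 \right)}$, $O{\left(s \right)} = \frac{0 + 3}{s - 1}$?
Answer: $\frac{11653}{10} \approx 1165.3$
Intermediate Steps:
$O{\left(s \right)} = \frac{3}{-1 + s}$
$k = 1$ ($k = 2 - \left(-2 + 3\right) = 2 - 1 = 1$)
$p = \frac{3}{10}$ ($p = 1 \frac{3}{-1 + 11} = 1 \cdot \frac{3}{10} = \frac{3}{10} \approx 0.3$)
$775 + p 1301 = 775 + \frac{3}{10} \cdot 1301 = 775 + \frac{3903}{10} = \frac{11653}{10}$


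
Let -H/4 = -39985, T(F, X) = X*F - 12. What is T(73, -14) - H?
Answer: -160974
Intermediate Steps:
T(F, X) = -12 + F*X (T(F, X) = F*X - 12 = -12 + F*X)
H = 159940 (H = -4*(-39985) = 159940)
T(73, -14) - H = (-12 + 73*(-14)) - 1*159940 = (-12 - 1022) - 159940 = -1034 - 159940 = -160974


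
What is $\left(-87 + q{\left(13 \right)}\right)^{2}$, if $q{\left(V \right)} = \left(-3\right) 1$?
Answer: $8100$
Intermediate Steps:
$q{\left(V \right)} = -3$
$\left(-87 + q{\left(13 \right)}\right)^{2} = \left(-87 - 3\right)^{2} = \left(-90\right)^{2} = 8100$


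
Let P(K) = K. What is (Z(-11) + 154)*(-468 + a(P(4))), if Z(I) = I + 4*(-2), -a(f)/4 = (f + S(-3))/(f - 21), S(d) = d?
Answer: -1073520/17 ≈ -63148.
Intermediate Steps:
a(f) = -4*(-3 + f)/(-21 + f) (a(f) = -4*(f - 3)/(f - 21) = -4*(-3 + f)/(-21 + f))
Z(I) = -8 + I (Z(I) = I - 8 = -8 + I)
(Z(-11) + 154)*(-468 + a(P(4))) = ((-8 - 11) + 154)*(-468 + 4*(3 - 1*4)/(-21 + 4)) = (-19 + 154)*(-468 + 4*(3 - 4)/(-17)) = 135*(-468 + 4*(-1/17)*(-1)) = 135*(-468 + 4/17) = 135*(-7952/17) = -1073520/17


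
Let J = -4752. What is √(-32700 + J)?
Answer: 2*I*√9363 ≈ 193.53*I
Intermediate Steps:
√(-32700 + J) = √(-32700 - 4752) = √(-37452) = 2*I*√9363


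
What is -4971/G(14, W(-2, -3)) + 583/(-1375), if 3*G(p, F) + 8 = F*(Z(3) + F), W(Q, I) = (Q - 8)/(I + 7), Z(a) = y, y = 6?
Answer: 7452949/8375 ≈ 889.90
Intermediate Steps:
Z(a) = 6
W(Q, I) = (-8 + Q)/(7 + I)
G(p, F) = -8/3 + F*(6 + F)/3 (G(p, F) = -8/3 + (F*(6 + F))/3 = -8/3 + F*(6 + F)/3)
-4971/G(14, W(-2, -3)) + 583/(-1375) = -4971/(-8/3 + 2*((-8 - 2)/(7 - 3)) + ((-8 - 2)/(7 - 3))²/3) + 583/(-1375) = -4971/(-8/3 + 2*(-10/4) + (-10/4)²/3) + 583*(-1/1375) = -4971/(-8/3 + 2*((¼)*(-10)) + ((¼)*(-10))²/3) - 53/125 = -4971/(-8/3 + 2*(-5/2) + (-5/2)²/3) - 53/125 = -4971/(-8/3 - 5 + (⅓)*(25/4)) - 53/125 = -4971/(-8/3 - 5 + 25/12) - 53/125 = -4971/(-67/12) - 53/125 = -4971*(-12/67) - 53/125 = 59652/67 - 53/125 = 7452949/8375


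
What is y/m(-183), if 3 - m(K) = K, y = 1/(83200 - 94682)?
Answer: -1/2135652 ≈ -4.6824e-7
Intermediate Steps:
y = -1/11482 (y = 1/(-11482) = -1/11482 ≈ -8.7093e-5)
m(K) = 3 - K
y/m(-183) = -1/(11482*(3 - 1*(-183))) = -1/(11482*(3 + 183)) = -1/11482/186 = -1/11482*1/186 = -1/2135652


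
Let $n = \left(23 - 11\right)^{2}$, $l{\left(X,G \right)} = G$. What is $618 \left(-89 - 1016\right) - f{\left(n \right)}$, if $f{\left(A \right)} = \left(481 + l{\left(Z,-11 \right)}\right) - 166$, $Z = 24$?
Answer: $-683194$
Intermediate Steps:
$n = 144$ ($n = \left(23 - 11\right)^{2} = 12^{2} = 144$)
$f{\left(A \right)} = 304$ ($f{\left(A \right)} = \left(481 - 11\right) - 166 = 470 - 166 = 304$)
$618 \left(-89 - 1016\right) - f{\left(n \right)} = 618 \left(-89 - 1016\right) - 304 = 618 \left(-1105\right) - 304 = -682890 - 304 = -683194$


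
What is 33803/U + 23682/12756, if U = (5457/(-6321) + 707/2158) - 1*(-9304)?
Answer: 493730114906705/89934004528546 ≈ 5.4899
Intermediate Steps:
U = 42301977671/4546906 (U = (5457*(-1/6321) + 707*(1/2158)) + 9304 = (-1819/2107 + 707/2158) + 9304 = -2435753/4546906 + 9304 = 42301977671/4546906 ≈ 9303.5)
33803/U + 23682/12756 = 33803/(42301977671/4546906) + 23682/12756 = 33803*(4546906/42301977671) + 23682*(1/12756) = 153699063518/42301977671 + 3947/2126 = 493730114906705/89934004528546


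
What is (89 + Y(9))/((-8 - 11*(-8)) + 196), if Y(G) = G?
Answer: 49/138 ≈ 0.35507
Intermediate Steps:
(89 + Y(9))/((-8 - 11*(-8)) + 196) = (89 + 9)/((-8 - 11*(-8)) + 196) = 98/((-8 + 88) + 196) = 98/(80 + 196) = 98/276 = 98*(1/276) = 49/138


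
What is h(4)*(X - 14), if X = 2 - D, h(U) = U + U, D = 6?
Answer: -144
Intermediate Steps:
h(U) = 2*U
X = -4 (X = 2 - 1*6 = 2 - 6 = -4)
h(4)*(X - 14) = (2*4)*(-4 - 14) = 8*(-18) = -144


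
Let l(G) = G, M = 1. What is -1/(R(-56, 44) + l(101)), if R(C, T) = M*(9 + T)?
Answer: -1/154 ≈ -0.0064935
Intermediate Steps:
R(C, T) = 9 + T (R(C, T) = 1*(9 + T) = 9 + T)
-1/(R(-56, 44) + l(101)) = -1/((9 + 44) + 101) = -1/(53 + 101) = -1/154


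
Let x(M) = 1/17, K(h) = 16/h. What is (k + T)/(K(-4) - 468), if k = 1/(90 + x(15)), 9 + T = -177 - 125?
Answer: 119031/180658 ≈ 0.65887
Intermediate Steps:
x(M) = 1/17
T = -311 (T = -9 + (-177 - 125) = -9 - 302 = -311)
k = 17/1531 (k = 1/(90 + 1/17) = 1/(1531/17) = 17/1531 ≈ 0.011104)
(k + T)/(K(-4) - 468) = (17/1531 - 311)/(16/(-4) - 468) = -476124/(1531*(16*(-¼) - 468)) = -476124/(1531*(-4 - 468)) = -476124/1531/(-472) = -476124/1531*(-1/472) = 119031/180658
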